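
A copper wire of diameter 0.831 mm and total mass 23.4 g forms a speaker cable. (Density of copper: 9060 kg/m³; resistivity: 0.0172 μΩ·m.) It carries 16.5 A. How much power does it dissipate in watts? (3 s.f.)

ρ = 0.0172 μΩ·m = 1.72×10^-8 Ω·m
A = π(d/2)² = π(4.1550e-04 m)² = 5.4237e-07 m²
L = m/(density·A) = 0.0234/(9060×5.4237e-07) = 4.762 m
R = ρL/A = (1.72×10^-8)(4.762)/(5.4237e-07) = 0.151 Ω
P = I²R = (16.5)² × 0.151 = 41.1 W

41.1 W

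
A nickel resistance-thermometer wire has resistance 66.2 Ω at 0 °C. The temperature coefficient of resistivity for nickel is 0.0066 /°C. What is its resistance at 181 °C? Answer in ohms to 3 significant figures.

ΔT = 181 − 0 = 181 °C
R = R₀(1 + αΔT) = 66.2 × (1 + 0.0066×181) = 66.2 × 2.195 = 145 Ω

145 Ω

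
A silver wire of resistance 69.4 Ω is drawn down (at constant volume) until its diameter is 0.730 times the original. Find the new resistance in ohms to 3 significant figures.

Volume constant ⇒ L' = L/r² with r = 0.73. R' = ρL'/A' = ρ(L/r²)/(πr²d₀²/4) = R/r⁴.
R' = 3.521 × 69.4 = 244 Ω

244 Ω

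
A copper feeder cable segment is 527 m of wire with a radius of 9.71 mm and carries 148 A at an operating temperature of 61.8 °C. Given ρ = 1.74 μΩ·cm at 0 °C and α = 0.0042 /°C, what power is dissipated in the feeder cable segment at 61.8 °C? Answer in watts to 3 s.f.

854 W

ρ = 1.74 μΩ·cm = 1.74×10^-8 Ω·m
A = πr² = π(9.7100e-03 m)² = 2.962e-04 m²
R₍0₎ = ρL/A = (1.74×10^-8)(527)/(2.962e-04) = 0.03096 Ω
R₍61.8₎ = R₍0₎(1 + αΔT) = 0.03096 × (1 + 0.0042×61.8) = 0.03899 Ω
P = I²R = (148)² × 0.03899 = 854 W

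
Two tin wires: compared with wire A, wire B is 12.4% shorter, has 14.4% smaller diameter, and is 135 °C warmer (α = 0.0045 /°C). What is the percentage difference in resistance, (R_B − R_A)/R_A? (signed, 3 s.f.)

92.2%

R ∝ ρL/d² with ρ ∝ (1+αΔT), so R_B/R_A = (1 − 12.4/100) × (1 − 14.4/100)⁻² × (1 + 0.0045×135)
= 0.876 × 1.365 × 1.607 = 1.922
(R_B − R_A)/R_A = 1.922 − 1 = 92.2%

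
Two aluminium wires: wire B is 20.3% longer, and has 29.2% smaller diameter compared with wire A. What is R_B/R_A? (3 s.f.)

2.40

R ∝ L/d², so R_B/R_A = (1 + 20.3/100) × (1 − 29.2/100)⁻²
= 1.203 × 1.995 = 2.40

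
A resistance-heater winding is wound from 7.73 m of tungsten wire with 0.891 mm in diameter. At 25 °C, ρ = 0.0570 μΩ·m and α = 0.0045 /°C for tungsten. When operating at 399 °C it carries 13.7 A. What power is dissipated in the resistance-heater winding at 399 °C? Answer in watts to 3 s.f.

ρ = 0.0570 μΩ·m = 5.70×10^-8 Ω·m
A = π(d/2)² = π(4.4550e-04 m)² = 6.235e-07 m²
R₍25₎ = ρL/A = (5.70×10^-8)(7.73)/(6.235e-07) = 0.7067 Ω
R₍399₎ = R₍25₎(1 + αΔT) = 0.7067 × (1 + 0.0045×374) = 1.896 Ω
P = I²R = (13.7)² × 1.896 = 356 W

356 W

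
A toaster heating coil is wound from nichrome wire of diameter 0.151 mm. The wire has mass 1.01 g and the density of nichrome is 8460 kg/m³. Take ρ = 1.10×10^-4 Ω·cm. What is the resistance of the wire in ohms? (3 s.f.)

ρ = 1.10×10^-4 Ω·cm = 1.10×10^-6 Ω·m
A = π(d/2)² = π(7.5500e-05 m)² = 1.7908e-08 m²
L = m/(density·A) = 0.00101/(8460×1.7908e-08) = 6.667 m
R = ρL/A = (1.10×10^-6)(6.667)/(1.7908e-08) = 410 Ω

410 Ω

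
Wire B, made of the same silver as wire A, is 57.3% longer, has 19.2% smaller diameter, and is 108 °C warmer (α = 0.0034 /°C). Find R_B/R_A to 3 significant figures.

3.29

R ∝ ρL/d² with ρ ∝ (1+αΔT), so R_B/R_A = (1 + 57.3/100) × (1 − 19.2/100)⁻² × (1 + 0.0034×108)
= 1.573 × 1.532 × 1.367 = 3.29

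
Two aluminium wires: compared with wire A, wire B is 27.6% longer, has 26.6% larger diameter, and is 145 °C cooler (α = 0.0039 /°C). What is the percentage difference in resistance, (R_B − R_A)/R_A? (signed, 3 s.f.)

-65.4%

R ∝ ρL/d² with ρ ∝ (1+αΔT), so R_B/R_A = (1 + 27.6/100) × (1 + 26.6/100)⁻² × (1 − 0.0039×145)
= 1.276 × 0.6239 × 0.4345 = 0.3459
(R_B − R_A)/R_A = 0.3459 − 1 = -65.4%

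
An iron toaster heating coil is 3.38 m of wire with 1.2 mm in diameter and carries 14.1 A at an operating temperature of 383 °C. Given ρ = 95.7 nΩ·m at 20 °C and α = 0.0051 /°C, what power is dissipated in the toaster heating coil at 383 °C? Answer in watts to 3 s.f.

162 W

ρ = 95.7 nΩ·m = 9.57×10^-8 Ω·m
A = π(d/2)² = π(6.0000e-04 m)² = 1.131e-06 m²
R₍20₎ = ρL/A = (9.57×10^-8)(3.38)/(1.131e-06) = 0.286 Ω
R₍383₎ = R₍20₎(1 + αΔT) = 0.286 × (1 + 0.0051×363) = 0.8155 Ω
P = I²R = (14.1)² × 0.8155 = 162 W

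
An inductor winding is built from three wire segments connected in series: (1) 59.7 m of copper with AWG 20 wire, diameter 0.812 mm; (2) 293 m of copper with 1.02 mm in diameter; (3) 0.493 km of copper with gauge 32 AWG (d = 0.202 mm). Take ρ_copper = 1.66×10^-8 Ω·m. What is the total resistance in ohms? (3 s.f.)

Seg 1: A = π(0.812/2 mm)² = π(4.0600e-04 m)² = 5.178e-07 m²
R_1 = (1.66×10^-8)(59.7)/(5.178e-07) = 1.914 Ω
Seg 2: A = π(d/2)² = π(5.1000e-04 m)² = 8.171e-07 m²
R_2 = (1.66×10^-8)(293)/(8.171e-07) = 5.952 Ω
Seg 3: A = π(0.202/2 mm)² = π(1.0100e-04 m)² = 3.205e-08 m²
R_3 = (1.66×10^-8)(493)/(3.205e-08) = 255.4 Ω
R_total = R_1 + R_2 + R_3 = 263 Ω

263 Ω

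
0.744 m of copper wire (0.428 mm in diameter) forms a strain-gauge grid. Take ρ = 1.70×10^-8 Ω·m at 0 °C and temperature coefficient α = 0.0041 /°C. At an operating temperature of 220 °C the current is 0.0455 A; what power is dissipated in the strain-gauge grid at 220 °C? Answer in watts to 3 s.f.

3.46×10^-4 W

A = π(d/2)² = π(2.1400e-04 m)² = 1.439e-07 m²
R₍0₎ = ρL/A = (1.70×10^-8)(0.744)/(1.439e-07) = 0.08791 Ω
R₍220₎ = R₍0₎(1 + αΔT) = 0.08791 × (1 + 0.0041×220) = 0.1672 Ω
P = I²R = (0.0455)² × 0.1672 = 3.46×10^-4 W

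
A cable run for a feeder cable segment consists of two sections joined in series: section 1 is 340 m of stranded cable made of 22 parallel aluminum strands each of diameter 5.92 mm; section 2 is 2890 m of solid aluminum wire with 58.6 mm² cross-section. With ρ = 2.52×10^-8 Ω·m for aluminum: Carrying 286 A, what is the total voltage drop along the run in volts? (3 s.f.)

359 V

Section 1: A_strand = π(2.9600e-03)² = 2.753e-05 m²; R₁ = ρL/(N·A_s) = (2.52×10^-8)(340)/(22×2.753e-05) = 0.01415 Ω
Section 2: A = 58.6 mm² = 5.860e-05 m²
R₂ = (2.52×10^-8)(2890)/(5.860e-05) = 1.243 Ω
R = R₁ + R₂ = 1.257 Ω
V = IR = 286 × 1.257 = 359 V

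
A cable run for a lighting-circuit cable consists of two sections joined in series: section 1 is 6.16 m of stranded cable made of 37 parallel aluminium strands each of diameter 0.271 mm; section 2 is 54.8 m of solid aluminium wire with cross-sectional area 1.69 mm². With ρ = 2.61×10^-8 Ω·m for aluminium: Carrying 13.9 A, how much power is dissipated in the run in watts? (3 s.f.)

178 W

Section 1: A_strand = π(1.3550e-04)² = 5.768e-08 m²; R₁ = ρL/(N·A_s) = (2.61×10^-8)(6.16)/(37×5.768e-08) = 0.07533 Ω
Section 2: A = 1.69 mm² = 1.690e-06 m²
R₂ = (2.61×10^-8)(54.8)/(1.690e-06) = 0.8463 Ω
R = R₁ + R₂ = 0.9217 Ω
P = I²R = (13.9)² × 0.9217 = 178 W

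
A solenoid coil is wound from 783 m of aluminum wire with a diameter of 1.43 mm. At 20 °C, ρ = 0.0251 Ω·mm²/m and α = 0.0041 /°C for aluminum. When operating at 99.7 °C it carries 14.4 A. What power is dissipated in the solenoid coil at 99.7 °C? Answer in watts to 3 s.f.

ρ = 0.0251 Ω·mm²/m = 2.51×10^-8 Ω·m
A = π(d/2)² = π(7.1500e-04 m)² = 1.606e-06 m²
R₍20₎ = ρL/A = (2.51×10^-8)(783)/(1.606e-06) = 12.24 Ω
R₍99.7₎ = R₍20₎(1 + αΔT) = 12.24 × (1 + 0.0041×79.7) = 16.24 Ω
P = I²R = (14.4)² × 16.24 = 3370 W

3370 W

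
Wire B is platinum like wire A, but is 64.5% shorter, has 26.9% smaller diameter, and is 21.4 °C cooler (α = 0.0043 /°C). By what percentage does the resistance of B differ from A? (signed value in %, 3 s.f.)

R ∝ ρL/d² with ρ ∝ (1+αΔT), so R_B/R_A = (1 − 64.5/100) × (1 − 26.9/100)⁻² × (1 − 0.0043×21.4)
= 0.355 × 1.871 × 0.908 = 0.6032
(R_B − R_A)/R_A = 0.6032 − 1 = -39.7%

-39.7%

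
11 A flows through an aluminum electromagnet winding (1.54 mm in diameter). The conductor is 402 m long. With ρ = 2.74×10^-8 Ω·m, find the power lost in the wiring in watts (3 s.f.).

A = π(d/2)² = π(7.7000e-04 m)² = 1.863e-06 m²
R = ρL/A = (2.74×10^-8)(402)/(1.863e-06) = 5.914 Ω
P = I²R = (11)² × 5.914 = 716 W

716 W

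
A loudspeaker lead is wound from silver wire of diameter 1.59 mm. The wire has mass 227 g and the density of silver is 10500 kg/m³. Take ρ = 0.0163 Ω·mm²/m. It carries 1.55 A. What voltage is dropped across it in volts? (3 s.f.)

ρ = 0.0163 Ω·mm²/m = 1.63×10^-8 Ω·m
A = π(d/2)² = π(7.9500e-04 m)² = 1.9856e-06 m²
L = m/(density·A) = 0.227/(10500×1.9856e-06) = 10.89 m
R = ρL/A = (1.63×10^-8)(10.89)/(1.9856e-06) = 0.08938 Ω
V = IR = 1.55 × 0.08938 = 0.139 V

0.139 V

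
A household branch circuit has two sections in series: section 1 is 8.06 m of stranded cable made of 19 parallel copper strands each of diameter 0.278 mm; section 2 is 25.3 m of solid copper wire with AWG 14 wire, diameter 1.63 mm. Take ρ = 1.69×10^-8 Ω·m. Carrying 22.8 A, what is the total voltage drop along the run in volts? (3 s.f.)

Section 1: A_strand = π(1.3900e-04)² = 6.070e-08 m²; R₁ = ρL/(N·A_s) = (1.69×10^-8)(8.06)/(19×6.070e-08) = 0.1181 Ω
Section 2: A = π(1.63/2 mm)² = π(8.1500e-04 m)² = 2.087e-06 m²
R₂ = (1.69×10^-8)(25.3)/(2.087e-06) = 0.2049 Ω
R = R₁ + R₂ = 0.323 Ω
V = IR = 22.8 × 0.323 = 7.36 V

7.36 V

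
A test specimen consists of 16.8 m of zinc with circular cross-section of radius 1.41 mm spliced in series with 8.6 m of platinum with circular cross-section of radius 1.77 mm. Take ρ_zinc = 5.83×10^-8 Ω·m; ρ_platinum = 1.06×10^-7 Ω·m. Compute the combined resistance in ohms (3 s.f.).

0.249 Ω

Segment 1: A = πr² = π(1.4100e-03 m)² = 6.246e-06 m²
R₁ = ρL/A = (5.83×10^-8)(16.8)/(6.246e-06) = 0.1568 Ω
Segment 2: A = πr² = π(1.7700e-03 m)² = 9.842e-06 m²
R₂ = (1.06×10^-7)(8.6)/(9.842e-06) = 0.09262 Ω
R = R₁ + R₂ = 0.249 Ω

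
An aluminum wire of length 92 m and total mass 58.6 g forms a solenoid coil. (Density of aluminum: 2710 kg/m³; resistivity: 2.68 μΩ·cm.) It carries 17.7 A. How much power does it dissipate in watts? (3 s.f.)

3290 W

ρ = 2.68 μΩ·cm = 2.68×10^-8 Ω·m
A = m/(density·L) = 0.0586/(2710×92) = 2.3504e-07 m²
R = ρL/A = (2.68×10^-8)(92)/(2.3504e-07) = 10.49 Ω
P = I²R = (17.7)² × 10.49 = 3290 W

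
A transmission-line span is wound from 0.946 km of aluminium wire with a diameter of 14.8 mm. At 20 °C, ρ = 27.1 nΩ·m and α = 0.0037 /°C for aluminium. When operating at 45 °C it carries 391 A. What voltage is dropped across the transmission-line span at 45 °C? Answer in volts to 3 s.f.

ρ = 27.1 nΩ·m = 2.71×10^-8 Ω·m
A = π(d/2)² = π(7.4000e-03 m)² = 1.720e-04 m²
R₍20₎ = ρL/A = (2.71×10^-8)(946)/(1.720e-04) = 0.149 Ω
R₍45₎ = R₍20₎(1 + αΔT) = 0.149 × (1 + 0.0037×25) = 0.1628 Ω
V = IR = 391 × 0.1628 = 63.7 V

63.7 V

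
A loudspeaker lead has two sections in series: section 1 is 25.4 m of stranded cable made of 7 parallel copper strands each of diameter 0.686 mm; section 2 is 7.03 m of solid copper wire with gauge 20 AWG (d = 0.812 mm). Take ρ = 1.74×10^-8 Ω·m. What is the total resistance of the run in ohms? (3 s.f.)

0.407 Ω

Section 1: A_strand = π(3.4300e-04)² = 3.696e-07 m²; R₁ = ρL/(N·A_s) = (1.74×10^-8)(25.4)/(7×3.696e-07) = 0.1708 Ω
Section 2: A = π(0.812/2 mm)² = π(4.0600e-04 m)² = 5.178e-07 m²
R₂ = (1.74×10^-8)(7.03)/(5.178e-07) = 0.2362 Ω
R = R₁ + R₂ = 0.407 Ω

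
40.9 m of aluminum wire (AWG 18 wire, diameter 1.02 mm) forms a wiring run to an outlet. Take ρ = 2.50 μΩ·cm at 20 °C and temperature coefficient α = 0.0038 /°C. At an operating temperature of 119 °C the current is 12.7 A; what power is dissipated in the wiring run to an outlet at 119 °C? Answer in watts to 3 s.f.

278 W

ρ = 2.50 μΩ·cm = 2.50×10^-8 Ω·m
A = π(1.02/2 mm)² = π(5.1000e-04 m)² = 8.171e-07 m²
R₍20₎ = ρL/A = (2.50×10^-8)(40.9)/(8.171e-07) = 1.251 Ω
R₍119₎ = R₍20₎(1 + αΔT) = 1.251 × (1 + 0.0038×99) = 1.722 Ω
P = I²R = (12.7)² × 1.722 = 278 W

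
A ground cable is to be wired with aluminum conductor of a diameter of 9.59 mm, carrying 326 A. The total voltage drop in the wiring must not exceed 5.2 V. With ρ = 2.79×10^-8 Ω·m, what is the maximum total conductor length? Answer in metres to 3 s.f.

41.3 m

A = π(d/2)² = π(4.7950e-03 m)² = 7.223e-05 m²
L_max = V_max·A/(1·ρI) = (5.2)(7.223e-05)/(2.79×10^-8×326) = 41.3 m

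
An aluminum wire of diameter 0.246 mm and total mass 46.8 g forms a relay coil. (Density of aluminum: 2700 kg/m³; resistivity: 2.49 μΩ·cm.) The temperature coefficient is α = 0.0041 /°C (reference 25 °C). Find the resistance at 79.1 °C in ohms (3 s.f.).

233 Ω

ρ = 2.49 μΩ·cm = 2.49×10^-8 Ω·m
A = π(d/2)² = π(1.2300e-04 m)² = 4.7529e-08 m²
L = m/(density·A) = 0.0468/(2700×4.7529e-08) = 364.7 m
R = ρL/A = (2.49×10^-8)(364.7)/(4.7529e-08) = 191.1 Ω
R(79.1 °C) = 191.1 × (1 + 0.0041×54.1) = 233 Ω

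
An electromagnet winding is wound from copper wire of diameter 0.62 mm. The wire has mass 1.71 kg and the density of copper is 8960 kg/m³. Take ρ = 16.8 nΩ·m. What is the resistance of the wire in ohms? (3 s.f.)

35.2 Ω

ρ = 16.8 nΩ·m = 1.68×10^-8 Ω·m
A = π(d/2)² = π(3.1000e-04 m)² = 3.0191e-07 m²
L = m/(density·A) = 1.71/(8960×3.0191e-07) = 632.1 m
R = ρL/A = (1.68×10^-8)(632.1)/(3.0191e-07) = 35.2 Ω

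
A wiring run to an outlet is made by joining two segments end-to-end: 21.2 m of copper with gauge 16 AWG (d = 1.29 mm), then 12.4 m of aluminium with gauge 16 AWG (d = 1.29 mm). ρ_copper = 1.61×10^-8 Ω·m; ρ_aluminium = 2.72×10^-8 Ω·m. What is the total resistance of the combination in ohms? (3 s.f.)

0.519 Ω

Segment 1: A = π(1.29/2 mm)² = π(6.4500e-04 m)² = 1.307e-06 m²
R₁ = ρL/A = (1.61×10^-8)(21.2)/(1.307e-06) = 0.2612 Ω
R₂ = (2.72×10^-8)(12.4)/(1.307e-06) = 0.2581 Ω
R = R₁ + R₂ = 0.519 Ω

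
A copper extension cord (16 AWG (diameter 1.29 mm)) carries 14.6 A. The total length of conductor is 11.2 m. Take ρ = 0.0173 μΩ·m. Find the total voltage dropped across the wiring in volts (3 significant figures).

ρ = 0.0173 μΩ·m = 1.73×10^-8 Ω·m
A = π(1.29/2 mm)² = π(6.4500e-04 m)² = 1.307e-06 m²
R = ρL/A = (1.73×10^-8)(11.2)/(1.307e-06) = 0.1483 Ω
V = IR = 14.6 × 0.1483 = 2.16 V

2.16 V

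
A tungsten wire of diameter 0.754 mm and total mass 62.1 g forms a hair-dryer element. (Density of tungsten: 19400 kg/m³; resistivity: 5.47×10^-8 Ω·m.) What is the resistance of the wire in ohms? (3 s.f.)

0.878 Ω

A = π(d/2)² = π(3.7700e-04 m)² = 4.4651e-07 m²
L = m/(density·A) = 0.0621/(19400×4.4651e-07) = 7.169 m
R = ρL/A = (5.47×10^-8)(7.169)/(4.4651e-07) = 0.878 Ω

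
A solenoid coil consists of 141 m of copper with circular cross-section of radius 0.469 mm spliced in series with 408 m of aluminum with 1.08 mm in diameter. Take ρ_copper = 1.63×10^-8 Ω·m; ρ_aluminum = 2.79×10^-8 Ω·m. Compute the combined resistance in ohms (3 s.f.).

Segment 1: A = πr² = π(4.6900e-04 m)² = 6.910e-07 m²
R₁ = ρL/A = (1.63×10^-8)(141)/(6.910e-07) = 3.326 Ω
Segment 2: A = π(d/2)² = π(5.4000e-04 m)² = 9.161e-07 m²
R₂ = (2.79×10^-8)(408)/(9.161e-07) = 12.43 Ω
R = R₁ + R₂ = 15.8 Ω

15.8 Ω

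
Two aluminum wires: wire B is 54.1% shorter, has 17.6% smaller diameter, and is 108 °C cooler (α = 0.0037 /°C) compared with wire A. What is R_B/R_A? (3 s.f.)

0.406

R ∝ ρL/d² with ρ ∝ (1+αΔT), so R_B/R_A = (1 − 54.1/100) × (1 − 17.6/100)⁻² × (1 − 0.0037×108)
= 0.459 × 1.473 × 0.6004 = 0.406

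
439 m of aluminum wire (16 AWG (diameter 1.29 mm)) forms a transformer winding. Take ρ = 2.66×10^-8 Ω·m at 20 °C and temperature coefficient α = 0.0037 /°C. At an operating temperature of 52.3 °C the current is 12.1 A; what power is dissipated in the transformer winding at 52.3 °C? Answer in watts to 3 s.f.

A = π(1.29/2 mm)² = π(6.4500e-04 m)² = 1.307e-06 m²
R₍20₎ = ρL/A = (2.66×10^-8)(439)/(1.307e-06) = 8.935 Ω
R₍52.3₎ = R₍20₎(1 + αΔT) = 8.935 × (1 + 0.0037×32.3) = 10 Ω
P = I²R = (12.1)² × 10 = 1460 W

1460 W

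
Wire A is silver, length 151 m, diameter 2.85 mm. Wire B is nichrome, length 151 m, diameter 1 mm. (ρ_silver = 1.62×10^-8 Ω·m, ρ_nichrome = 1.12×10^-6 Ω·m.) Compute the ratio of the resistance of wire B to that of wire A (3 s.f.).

R ∝ ρL/d², so R_B/R_A = (ρ_B/ρ_A) × (d_A/d_B)²
= (1.12×10^-6/1.62×10^-8) × (2.85/1)² = 562

562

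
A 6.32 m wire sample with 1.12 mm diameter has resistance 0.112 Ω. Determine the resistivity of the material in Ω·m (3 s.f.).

A = π(d/2)² = π(5.6000e-04 m)² = 9.852e-07 m²
ρ = RA/L = (0.112)(9.852e-07)/(6.32) = 1.75×10^-8 Ω·m

1.75×10^-8 Ω·m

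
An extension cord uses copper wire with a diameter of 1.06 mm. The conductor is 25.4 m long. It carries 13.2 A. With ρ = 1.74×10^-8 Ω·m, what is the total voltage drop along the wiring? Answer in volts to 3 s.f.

6.61 V

A = π(d/2)² = π(5.3000e-04 m)² = 8.825e-07 m²
R = ρL/A = (1.74×10^-8)(25.4)/(8.825e-07) = 0.5008 Ω
V = IR = 13.2 × 0.5008 = 6.61 V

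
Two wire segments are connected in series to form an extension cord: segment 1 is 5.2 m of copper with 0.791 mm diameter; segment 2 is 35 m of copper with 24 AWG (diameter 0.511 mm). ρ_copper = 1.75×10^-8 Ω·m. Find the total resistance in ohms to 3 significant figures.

3.17 Ω

Segment 1: A = π(d/2)² = π(3.9550e-04 m)² = 4.914e-07 m²
R₁ = ρL/A = (1.75×10^-8)(5.2)/(4.914e-07) = 0.1852 Ω
Segment 2: A = π(0.511/2 mm)² = π(2.5550e-04 m)² = 2.051e-07 m²
R₂ = (1.75×10^-8)(35)/(2.051e-07) = 2.987 Ω
R = R₁ + R₂ = 3.17 Ω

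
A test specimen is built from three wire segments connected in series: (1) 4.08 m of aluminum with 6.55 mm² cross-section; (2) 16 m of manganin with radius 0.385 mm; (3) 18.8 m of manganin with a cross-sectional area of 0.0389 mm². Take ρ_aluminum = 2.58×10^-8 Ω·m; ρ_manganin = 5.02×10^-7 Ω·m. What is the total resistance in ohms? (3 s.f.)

260 Ω

Seg 1: A = 6.55 mm² = 6.550e-06 m²
R_1 = (2.58×10^-8)(4.08)/(6.550e-06) = 0.01607 Ω
Seg 2: A = πr² = π(3.8500e-04 m)² = 4.657e-07 m²
R_2 = (5.02×10^-7)(16)/(4.657e-07) = 17.25 Ω
Seg 3: A = 0.0389 mm² = 3.890e-08 m²
R_3 = (5.02×10^-7)(18.8)/(3.890e-08) = 242.6 Ω
R_total = R_1 + R_2 + R_3 = 260 Ω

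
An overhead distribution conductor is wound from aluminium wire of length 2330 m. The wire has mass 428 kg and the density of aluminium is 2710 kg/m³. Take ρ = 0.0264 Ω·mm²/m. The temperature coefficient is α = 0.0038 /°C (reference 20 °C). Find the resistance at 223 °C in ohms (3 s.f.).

1.61 Ω

ρ = 0.0264 Ω·mm²/m = 2.64×10^-8 Ω·m
A = m/(density·L) = 428/(2710×2330) = 6.7783e-05 m²
R = ρL/A = (2.64×10^-8)(2330)/(6.7783e-05) = 0.9075 Ω
R(223 °C) = 0.9075 × (1 + 0.0038×203) = 1.61 Ω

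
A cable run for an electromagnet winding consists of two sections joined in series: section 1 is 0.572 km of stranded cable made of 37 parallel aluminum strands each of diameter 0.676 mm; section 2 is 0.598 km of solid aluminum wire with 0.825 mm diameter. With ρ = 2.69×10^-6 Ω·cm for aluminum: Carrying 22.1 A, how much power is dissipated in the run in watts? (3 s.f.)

ρ = 2.69×10^-6 Ω·cm = 2.69×10^-8 Ω·m
Section 1: A_strand = π(3.3800e-04)² = 3.589e-07 m²; R₁ = ρL/(N·A_s) = (2.69×10^-8)(572)/(37×3.589e-07) = 1.159 Ω
Section 2: A = π(d/2)² = π(4.1250e-04 m)² = 5.346e-07 m²
R₂ = (2.69×10^-8)(598)/(5.346e-07) = 30.09 Ω
R = R₁ + R₂ = 31.25 Ω
P = I²R = (22.1)² × 31.25 = 15300 W

15300 W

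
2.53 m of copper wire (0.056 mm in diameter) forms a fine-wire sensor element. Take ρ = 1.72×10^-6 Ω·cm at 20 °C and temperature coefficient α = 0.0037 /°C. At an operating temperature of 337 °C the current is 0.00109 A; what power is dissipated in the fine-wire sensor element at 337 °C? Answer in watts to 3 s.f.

4.56×10^-5 W

ρ = 1.72×10^-6 Ω·cm = 1.72×10^-8 Ω·m
A = π(d/2)² = π(2.8000e-05 m)² = 2.463e-09 m²
R₍20₎ = ρL/A = (1.72×10^-8)(2.53)/(2.463e-09) = 17.67 Ω
R₍337₎ = R₍20₎(1 + αΔT) = 17.67 × (1 + 0.0037×317) = 38.39 Ω
P = I²R = (0.00109)² × 38.39 = 4.56×10^-5 W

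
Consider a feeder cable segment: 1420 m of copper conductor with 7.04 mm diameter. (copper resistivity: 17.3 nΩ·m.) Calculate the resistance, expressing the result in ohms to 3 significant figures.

ρ = 17.3 nΩ·m = 1.73×10^-8 Ω·m
A = π(d/2)² = π(3.5200e-03 m)² = 3.893e-05 m²
R = ρL/A = (1.73×10^-8)(1420 m)/(3.893e-05 m²) = 0.631 Ω

0.631 Ω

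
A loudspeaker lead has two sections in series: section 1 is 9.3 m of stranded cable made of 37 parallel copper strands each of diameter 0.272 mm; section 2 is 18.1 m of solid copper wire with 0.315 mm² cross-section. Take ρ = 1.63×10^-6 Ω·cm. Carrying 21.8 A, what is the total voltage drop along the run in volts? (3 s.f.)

22.0 V

ρ = 1.63×10^-6 Ω·cm = 1.63×10^-8 Ω·m
Section 1: A_strand = π(1.3600e-04)² = 5.811e-08 m²; R₁ = ρL/(N·A_s) = (1.63×10^-8)(9.3)/(37×5.811e-08) = 0.07051 Ω
Section 2: A = 0.315 mm² = 3.150e-07 m²
R₂ = (1.63×10^-8)(18.1)/(3.150e-07) = 0.9366 Ω
R = R₁ + R₂ = 1.007 Ω
V = IR = 21.8 × 1.007 = 22.0 V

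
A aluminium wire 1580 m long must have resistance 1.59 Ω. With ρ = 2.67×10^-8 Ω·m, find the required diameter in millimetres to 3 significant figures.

5.81 mm

A = ρL/R = (2.67×10^-8)(1580)/(1.59) = 2.653e-05 m²
d = 2√(A/π) = 5.812e-03 m = 5.81 mm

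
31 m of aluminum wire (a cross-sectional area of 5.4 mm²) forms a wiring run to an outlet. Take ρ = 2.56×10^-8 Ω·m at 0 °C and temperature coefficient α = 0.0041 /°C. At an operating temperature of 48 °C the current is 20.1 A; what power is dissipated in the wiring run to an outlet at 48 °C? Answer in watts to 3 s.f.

A = 5.4 mm² = 5.400e-06 m²
R₍0₎ = ρL/A = (2.56×10^-8)(31)/(5.400e-06) = 0.147 Ω
R₍48₎ = R₍0₎(1 + αΔT) = 0.147 × (1 + 0.0041×48) = 0.1759 Ω
P = I²R = (20.1)² × 0.1759 = 71.1 W

71.1 W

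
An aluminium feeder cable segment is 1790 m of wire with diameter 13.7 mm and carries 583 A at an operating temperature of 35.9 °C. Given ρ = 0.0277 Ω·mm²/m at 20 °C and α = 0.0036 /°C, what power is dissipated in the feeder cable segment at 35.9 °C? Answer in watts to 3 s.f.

1.21×10^5 W

ρ = 0.0277 Ω·mm²/m = 2.77×10^-8 Ω·m
A = π(d/2)² = π(6.8500e-03 m)² = 1.474e-04 m²
R₍20₎ = ρL/A = (2.77×10^-8)(1790)/(1.474e-04) = 0.3364 Ω
R₍35.9₎ = R₍20₎(1 + αΔT) = 0.3364 × (1 + 0.0036×15.9) = 0.3556 Ω
P = I²R = (583)² × 0.3556 = 1.21×10^5 W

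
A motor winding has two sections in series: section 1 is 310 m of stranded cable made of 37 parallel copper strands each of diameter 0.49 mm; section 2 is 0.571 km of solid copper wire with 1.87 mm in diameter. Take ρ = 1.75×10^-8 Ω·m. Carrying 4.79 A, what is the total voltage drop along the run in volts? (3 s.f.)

21.2 V

Section 1: A_strand = π(2.4500e-04)² = 1.886e-07 m²; R₁ = ρL/(N·A_s) = (1.75×10^-8)(310)/(37×1.886e-07) = 0.7775 Ω
Section 2: A = π(d/2)² = π(9.3500e-04 m)² = 2.746e-06 m²
R₂ = (1.75×10^-8)(571)/(2.746e-06) = 3.638 Ω
R = R₁ + R₂ = 4.416 Ω
V = IR = 4.79 × 4.416 = 21.2 V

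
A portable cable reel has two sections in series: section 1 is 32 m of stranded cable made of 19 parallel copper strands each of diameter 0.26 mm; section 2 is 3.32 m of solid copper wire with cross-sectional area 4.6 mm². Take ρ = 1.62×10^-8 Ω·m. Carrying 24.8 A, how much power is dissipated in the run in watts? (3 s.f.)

323 W

Section 1: A_strand = π(1.3000e-04)² = 5.309e-08 m²; R₁ = ρL/(N·A_s) = (1.62×10^-8)(32)/(19×5.309e-08) = 0.5139 Ω
Section 2: A = 4.6 mm² = 4.600e-06 m²
R₂ = (1.62×10^-8)(3.32)/(4.600e-06) = 0.01169 Ω
R = R₁ + R₂ = 0.5256 Ω
P = I²R = (24.8)² × 0.5256 = 323 W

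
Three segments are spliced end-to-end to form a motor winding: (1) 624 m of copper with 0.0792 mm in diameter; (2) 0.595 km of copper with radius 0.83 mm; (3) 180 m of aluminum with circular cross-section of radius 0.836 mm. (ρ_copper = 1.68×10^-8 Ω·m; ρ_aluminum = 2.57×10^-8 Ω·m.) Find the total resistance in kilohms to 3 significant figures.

Seg 1: A = π(d/2)² = π(3.9600e-05 m)² = 4.927e-09 m²
R_1 = (1.68×10^-8)(624)/(4.927e-09) = 2128 Ω
Seg 2: A = πr² = π(8.3000e-04 m)² = 2.164e-06 m²
R_2 = (1.68×10^-8)(595)/(2.164e-06) = 4.619 Ω
Seg 3: A = πr² = π(8.3600e-04 m)² = 2.196e-06 m²
R_3 = (2.57×10^-8)(180)/(2.196e-06) = 2.107 Ω
R_total = R_1 + R_2 + R_3 = 2.13 kΩ

2.13 kΩ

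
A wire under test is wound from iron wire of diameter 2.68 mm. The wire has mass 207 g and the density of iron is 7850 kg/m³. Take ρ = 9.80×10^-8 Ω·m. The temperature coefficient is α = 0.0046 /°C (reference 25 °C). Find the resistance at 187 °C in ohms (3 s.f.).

A = π(d/2)² = π(1.3400e-03 m)² = 5.6410e-06 m²
L = m/(density·A) = 0.207/(7850×5.6410e-06) = 4.675 m
R = ρL/A = (9.80×10^-8)(4.675)/(5.6410e-06) = 0.08121 Ω
R(187 °C) = 0.08121 × (1 + 0.0046×162) = 0.142 Ω

0.142 Ω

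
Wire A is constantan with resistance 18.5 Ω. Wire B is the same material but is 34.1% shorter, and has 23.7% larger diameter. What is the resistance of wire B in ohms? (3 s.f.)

R ∝ L/d², so R_B/R_A = (1 − 34.1/100) × (1 + 23.7/100)⁻²
= 0.659 × 0.6535 = 0.4307
R_B = 0.4307 × 18.5 = 7.97 Ω

7.97 Ω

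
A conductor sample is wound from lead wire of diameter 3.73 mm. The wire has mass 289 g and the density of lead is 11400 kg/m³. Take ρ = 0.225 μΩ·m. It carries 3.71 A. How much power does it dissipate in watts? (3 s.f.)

ρ = 0.225 μΩ·m = 2.25×10^-7 Ω·m
A = π(d/2)² = π(1.8650e-03 m)² = 1.0927e-05 m²
L = m/(density·A) = 0.289/(11400×1.0927e-05) = 2.32 m
R = ρL/A = (2.25×10^-7)(2.32)/(1.0927e-05) = 0.04777 Ω
P = I²R = (3.71)² × 0.04777 = 0.658 W

0.658 W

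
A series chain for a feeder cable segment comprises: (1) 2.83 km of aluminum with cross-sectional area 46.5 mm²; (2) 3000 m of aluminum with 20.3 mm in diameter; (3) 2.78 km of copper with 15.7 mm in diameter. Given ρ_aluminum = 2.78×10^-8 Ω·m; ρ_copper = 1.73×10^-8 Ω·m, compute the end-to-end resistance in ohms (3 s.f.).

Seg 1: A = 46.5 mm² = 4.650e-05 m²
R_1 = (2.78×10^-8)(2830)/(4.650e-05) = 1.692 Ω
Seg 2: A = π(d/2)² = π(1.0150e-02 m)² = 3.237e-04 m²
R_2 = (2.78×10^-8)(3000)/(3.237e-04) = 0.2577 Ω
Seg 3: A = π(d/2)² = π(7.8500e-03 m)² = 1.936e-04 m²
R_3 = (1.73×10^-8)(2780)/(1.936e-04) = 0.2484 Ω
R_total = R_1 + R_2 + R_3 = 2.20 Ω

2.20 Ω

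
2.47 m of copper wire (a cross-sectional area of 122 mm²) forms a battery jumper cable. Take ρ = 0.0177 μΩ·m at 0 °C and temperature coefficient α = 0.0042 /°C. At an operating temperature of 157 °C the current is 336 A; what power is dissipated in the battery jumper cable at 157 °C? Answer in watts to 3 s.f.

ρ = 0.0177 μΩ·m = 1.77×10^-8 Ω·m
A = 122 mm² = 1.220e-04 m²
R₍0₎ = ρL/A = (1.77×10^-8)(2.47)/(1.220e-04) = 3.584×10^-4 Ω
R₍157₎ = R₍0₎(1 + αΔT) = 3.584×10^-4 × (1 + 0.0042×157) = 5.947×10^-4 Ω
P = I²R = (336)² × 5.947×10^-4 = 67.1 W

67.1 W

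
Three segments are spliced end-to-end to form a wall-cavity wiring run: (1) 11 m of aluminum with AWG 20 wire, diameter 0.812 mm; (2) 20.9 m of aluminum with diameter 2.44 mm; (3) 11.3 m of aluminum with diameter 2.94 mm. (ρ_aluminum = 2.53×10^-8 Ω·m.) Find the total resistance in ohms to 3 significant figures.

Seg 1: A = π(0.812/2 mm)² = π(4.0600e-04 m)² = 5.178e-07 m²
R_1 = (2.53×10^-8)(11)/(5.178e-07) = 0.5374 Ω
Seg 2: A = π(d/2)² = π(1.2200e-03 m)² = 4.676e-06 m²
R_2 = (2.53×10^-8)(20.9)/(4.676e-06) = 0.1131 Ω
Seg 3: A = π(d/2)² = π(1.4700e-03 m)² = 6.789e-06 m²
R_3 = (2.53×10^-8)(11.3)/(6.789e-06) = 0.04211 Ω
R_total = R_1 + R_2 + R_3 = 0.693 Ω

0.693 Ω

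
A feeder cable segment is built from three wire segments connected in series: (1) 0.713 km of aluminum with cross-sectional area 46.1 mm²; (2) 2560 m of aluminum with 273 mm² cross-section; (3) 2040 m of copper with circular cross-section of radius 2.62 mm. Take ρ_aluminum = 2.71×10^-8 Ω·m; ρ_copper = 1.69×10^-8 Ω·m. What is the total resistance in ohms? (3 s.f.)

Seg 1: A = 46.1 mm² = 4.610e-05 m²
R_1 = (2.71×10^-8)(713)/(4.610e-05) = 0.4191 Ω
Seg 2: A = 273 mm² = 2.730e-04 m²
R_2 = (2.71×10^-8)(2560)/(2.730e-04) = 0.2541 Ω
Seg 3: A = πr² = π(2.6200e-03 m)² = 2.157e-05 m²
R_3 = (1.69×10^-8)(2040)/(2.157e-05) = 1.599 Ω
R_total = R_1 + R_2 + R_3 = 2.27 Ω

2.27 Ω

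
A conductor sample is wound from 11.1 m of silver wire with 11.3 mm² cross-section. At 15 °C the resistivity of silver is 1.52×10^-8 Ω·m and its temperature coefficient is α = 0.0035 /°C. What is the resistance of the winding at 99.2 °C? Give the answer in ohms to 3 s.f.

A = 11.3 mm² = 1.130e-05 m²
R₍15°C₎ = ρL/A = (1.52×10^-8)(11.1)/(1.130e-05) = 0.01493 Ω
R = R₀(1 + αΔT) = 0.01493(1 + 0.0035×84.2) = 0.0193 Ω

0.0193 Ω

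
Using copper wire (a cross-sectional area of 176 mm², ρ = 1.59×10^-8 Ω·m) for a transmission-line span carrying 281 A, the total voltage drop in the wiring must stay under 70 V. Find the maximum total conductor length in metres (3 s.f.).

A = 176 mm² = 1.760e-04 m²
L_max = V_max·A/(1·ρI) = (70)(1.760e-04)/(1.59×10^-8×281) = 2760 m

2760 m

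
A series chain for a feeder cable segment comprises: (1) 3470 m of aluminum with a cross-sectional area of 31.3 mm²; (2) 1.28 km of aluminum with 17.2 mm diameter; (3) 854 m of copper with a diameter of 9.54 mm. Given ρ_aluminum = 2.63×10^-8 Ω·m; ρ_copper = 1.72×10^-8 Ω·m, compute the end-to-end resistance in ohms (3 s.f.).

Seg 1: A = 31.3 mm² = 3.130e-05 m²
R_1 = (2.63×10^-8)(3470)/(3.130e-05) = 2.916 Ω
Seg 2: A = π(d/2)² = π(8.6000e-03 m)² = 2.324e-04 m²
R_2 = (2.63×10^-8)(1280)/(2.324e-04) = 0.1449 Ω
Seg 3: A = π(d/2)² = π(4.7700e-03 m)² = 7.148e-05 m²
R_3 = (1.72×10^-8)(854)/(7.148e-05) = 0.2055 Ω
R_total = R_1 + R_2 + R_3 = 3.27 Ω

3.27 Ω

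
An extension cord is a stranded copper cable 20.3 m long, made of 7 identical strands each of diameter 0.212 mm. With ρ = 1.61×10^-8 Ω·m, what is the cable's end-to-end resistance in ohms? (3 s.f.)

A_strand = π(1.0600e-04 m)² = 3.530e-08 m²
R_strand = ρL/A = (1.61×10^-8)(20.3)/(3.530e-08) = 9.259 Ω
R_total = R_strand/N = 9.259/7 = 1.32 Ω

1.32 Ω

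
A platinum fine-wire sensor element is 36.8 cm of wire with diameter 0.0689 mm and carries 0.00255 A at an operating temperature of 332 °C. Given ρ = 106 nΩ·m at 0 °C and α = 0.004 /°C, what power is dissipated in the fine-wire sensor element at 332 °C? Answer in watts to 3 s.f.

ρ = 106 nΩ·m = 1.06×10^-7 Ω·m
A = π(d/2)² = π(3.4450e-05 m)² = 3.728e-09 m²
R₍0₎ = ρL/A = (1.06×10^-7)(0.368)/(3.728e-09) = 10.46 Ω
R₍332₎ = R₍0₎(1 + αΔT) = 10.46 × (1 + 0.004×332) = 24.36 Ω
P = I²R = (0.00255)² × 24.36 = 1.58×10^-4 W

1.58×10^-4 W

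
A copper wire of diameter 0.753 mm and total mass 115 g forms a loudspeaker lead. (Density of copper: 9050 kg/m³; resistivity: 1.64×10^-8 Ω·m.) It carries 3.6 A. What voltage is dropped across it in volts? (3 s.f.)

3.78 V

A = π(d/2)² = π(3.7650e-04 m)² = 4.4533e-07 m²
L = m/(density·A) = 0.115/(9050×4.4533e-07) = 28.53 m
R = ρL/A = (1.64×10^-8)(28.53)/(4.4533e-07) = 1.051 Ω
V = IR = 3.6 × 1.051 = 3.78 V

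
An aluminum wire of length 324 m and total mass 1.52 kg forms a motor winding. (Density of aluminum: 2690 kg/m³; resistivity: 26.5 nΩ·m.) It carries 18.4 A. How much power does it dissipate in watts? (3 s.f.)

1670 W

ρ = 26.5 nΩ·m = 2.65×10^-8 Ω·m
A = m/(density·L) = 1.52/(2690×324) = 1.7440e-06 m²
R = ρL/A = (2.65×10^-8)(324)/(1.7440e-06) = 4.923 Ω
P = I²R = (18.4)² × 4.923 = 1670 W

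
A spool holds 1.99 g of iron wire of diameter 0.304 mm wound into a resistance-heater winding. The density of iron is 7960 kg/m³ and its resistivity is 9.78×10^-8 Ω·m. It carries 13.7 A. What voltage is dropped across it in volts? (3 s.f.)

A = π(d/2)² = π(1.5200e-04 m)² = 7.2583e-08 m²
L = m/(density·A) = 0.00199/(7960×7.2583e-08) = 3.444 m
R = ρL/A = (9.78×10^-8)(3.444)/(7.2583e-08) = 4.641 Ω
V = IR = 13.7 × 4.641 = 63.6 V

63.6 V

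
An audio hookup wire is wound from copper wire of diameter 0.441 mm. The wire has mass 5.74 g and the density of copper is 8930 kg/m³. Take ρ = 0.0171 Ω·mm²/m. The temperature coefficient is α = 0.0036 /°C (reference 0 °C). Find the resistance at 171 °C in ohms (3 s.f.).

ρ = 0.0171 Ω·mm²/m = 1.71×10^-8 Ω·m
A = π(d/2)² = π(2.2050e-04 m)² = 1.5275e-07 m²
L = m/(density·A) = 0.00574/(8930×1.5275e-07) = 4.208 m
R = ρL/A = (1.71×10^-8)(4.208)/(1.5275e-07) = 0.4711 Ω
R(171 °C) = 0.4711 × (1 + 0.0036×171) = 0.761 Ω

0.761 Ω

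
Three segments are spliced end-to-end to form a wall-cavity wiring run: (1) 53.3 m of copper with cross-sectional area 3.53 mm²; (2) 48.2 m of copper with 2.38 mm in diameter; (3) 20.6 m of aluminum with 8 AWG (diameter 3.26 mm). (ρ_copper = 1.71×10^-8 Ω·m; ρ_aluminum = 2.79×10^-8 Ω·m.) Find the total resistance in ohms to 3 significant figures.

0.512 Ω

Seg 1: A = 3.53 mm² = 3.530e-06 m²
R_1 = (1.71×10^-8)(53.3)/(3.530e-06) = 0.2582 Ω
Seg 2: A = π(d/2)² = π(1.1900e-03 m)² = 4.449e-06 m²
R_2 = (1.71×10^-8)(48.2)/(4.449e-06) = 0.1853 Ω
Seg 3: A = π(3.26/2 mm)² = π(1.6300e-03 m)² = 8.347e-06 m²
R_3 = (2.79×10^-8)(20.6)/(8.347e-06) = 0.06886 Ω
R_total = R_1 + R_2 + R_3 = 0.512 Ω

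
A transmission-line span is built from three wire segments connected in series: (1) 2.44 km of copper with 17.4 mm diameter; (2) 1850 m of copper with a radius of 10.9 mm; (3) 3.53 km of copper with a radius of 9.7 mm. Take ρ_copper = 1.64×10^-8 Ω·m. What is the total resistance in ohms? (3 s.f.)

0.445 Ω

Seg 1: A = π(d/2)² = π(8.7000e-03 m)² = 2.378e-04 m²
R_1 = (1.64×10^-8)(2440)/(2.378e-04) = 0.1683 Ω
Seg 2: A = πr² = π(1.0900e-02 m)² = 3.733e-04 m²
R_2 = (1.64×10^-8)(1850)/(3.733e-04) = 0.08129 Ω
Seg 3: A = πr² = π(9.7000e-03 m)² = 2.956e-04 m²
R_3 = (1.64×10^-8)(3530)/(2.956e-04) = 0.1959 Ω
R_total = R_1 + R_2 + R_3 = 0.445 Ω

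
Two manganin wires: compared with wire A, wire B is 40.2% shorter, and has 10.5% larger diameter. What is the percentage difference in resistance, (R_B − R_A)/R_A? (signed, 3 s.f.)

-51.0%

R ∝ L/d², so R_B/R_A = (1 − 40.2/100) × (1 + 10.5/100)⁻²
= 0.598 × 0.819 = 0.4898
(R_B − R_A)/R_A = 0.4898 − 1 = -51.0%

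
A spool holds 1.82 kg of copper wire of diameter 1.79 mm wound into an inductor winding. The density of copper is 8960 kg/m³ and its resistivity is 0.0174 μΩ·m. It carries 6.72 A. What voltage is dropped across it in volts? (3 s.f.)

ρ = 0.0174 μΩ·m = 1.74×10^-8 Ω·m
A = π(d/2)² = π(8.9500e-04 m)² = 2.5165e-06 m²
L = m/(density·A) = 1.82/(8960×2.5165e-06) = 80.72 m
R = ρL/A = (1.74×10^-8)(80.72)/(2.5165e-06) = 0.5581 Ω
V = IR = 6.72 × 0.5581 = 3.75 V

3.75 V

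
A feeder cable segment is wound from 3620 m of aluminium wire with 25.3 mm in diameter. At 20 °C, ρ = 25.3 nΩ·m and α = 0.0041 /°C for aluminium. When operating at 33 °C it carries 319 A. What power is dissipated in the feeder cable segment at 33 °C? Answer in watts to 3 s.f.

ρ = 25.3 nΩ·m = 2.53×10^-8 Ω·m
A = π(d/2)² = π(1.2650e-02 m)² = 5.027e-04 m²
R₍20₎ = ρL/A = (2.53×10^-8)(3620)/(5.027e-04) = 0.1822 Ω
R₍33₎ = R₍20₎(1 + αΔT) = 0.1822 × (1 + 0.0041×13) = 0.1919 Ω
P = I²R = (319)² × 0.1919 = 19500 W

19500 W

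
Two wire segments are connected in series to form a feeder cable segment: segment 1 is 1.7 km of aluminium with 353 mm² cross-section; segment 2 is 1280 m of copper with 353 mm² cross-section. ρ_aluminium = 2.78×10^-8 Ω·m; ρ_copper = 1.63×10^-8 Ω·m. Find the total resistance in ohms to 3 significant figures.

Segment 1: A = 353 mm² = 3.530e-04 m²
R₁ = ρL/A = (2.78×10^-8)(1700)/(3.530e-04) = 0.1339 Ω
R₂ = (1.63×10^-8)(1280)/(3.530e-04) = 0.0591 Ω
R = R₁ + R₂ = 0.193 Ω

0.193 Ω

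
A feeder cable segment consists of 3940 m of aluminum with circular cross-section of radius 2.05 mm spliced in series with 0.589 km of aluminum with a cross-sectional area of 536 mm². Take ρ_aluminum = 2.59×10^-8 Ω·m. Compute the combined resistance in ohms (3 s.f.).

Segment 1: A = πr² = π(2.0500e-03 m)² = 1.320e-05 m²
R₁ = ρL/A = (2.59×10^-8)(3940)/(1.320e-05) = 7.729 Ω
Segment 2: A = 536 mm² = 5.360e-04 m²
R₂ = (2.59×10^-8)(589)/(5.360e-04) = 0.02846 Ω
R = R₁ + R₂ = 7.76 Ω

7.76 Ω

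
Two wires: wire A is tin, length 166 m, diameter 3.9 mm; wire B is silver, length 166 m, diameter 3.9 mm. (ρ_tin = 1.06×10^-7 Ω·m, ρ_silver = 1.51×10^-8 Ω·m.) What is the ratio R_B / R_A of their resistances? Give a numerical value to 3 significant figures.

0.142

R ∝ ρL/d², so R_B/R_A = (ρ_B/ρ_A)
= (1.51×10^-8/1.06×10^-7) = 0.142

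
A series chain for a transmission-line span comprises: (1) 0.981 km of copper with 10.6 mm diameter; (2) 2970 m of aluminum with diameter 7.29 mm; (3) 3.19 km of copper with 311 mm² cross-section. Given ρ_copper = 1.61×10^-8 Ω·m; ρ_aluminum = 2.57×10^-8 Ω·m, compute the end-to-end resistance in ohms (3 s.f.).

2.17 Ω

Seg 1: A = π(d/2)² = π(5.3000e-03 m)² = 8.825e-05 m²
R_1 = (1.61×10^-8)(981)/(8.825e-05) = 0.179 Ω
Seg 2: A = π(d/2)² = π(3.6450e-03 m)² = 4.174e-05 m²
R_2 = (2.57×10^-8)(2970)/(4.174e-05) = 1.829 Ω
Seg 3: A = 311 mm² = 3.110e-04 m²
R_3 = (1.61×10^-8)(3190)/(3.110e-04) = 0.1651 Ω
R_total = R_1 + R_2 + R_3 = 2.17 Ω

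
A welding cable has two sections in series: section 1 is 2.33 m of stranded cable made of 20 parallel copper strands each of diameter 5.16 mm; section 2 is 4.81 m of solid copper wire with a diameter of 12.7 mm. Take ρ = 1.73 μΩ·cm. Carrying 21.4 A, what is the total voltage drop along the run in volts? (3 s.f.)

ρ = 1.73 μΩ·cm = 1.73×10^-8 Ω·m
Section 1: A_strand = π(2.5800e-03)² = 2.091e-05 m²; R₁ = ρL/(N·A_s) = (1.73×10^-8)(2.33)/(20×2.091e-05) = 9.638×10^-5 Ω
Section 2: A = π(d/2)² = π(6.3500e-03 m)² = 1.267e-04 m²
R₂ = (1.73×10^-8)(4.81)/(1.267e-04) = 6.569×10^-4 Ω
R = R₁ + R₂ = 7.533×10^-4 Ω
V = IR = 21.4 × 7.533×10^-4 = 0.0161 V

0.0161 V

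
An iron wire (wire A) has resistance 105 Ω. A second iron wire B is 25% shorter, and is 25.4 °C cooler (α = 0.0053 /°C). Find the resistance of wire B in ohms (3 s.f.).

R ∝ ρL/d² with ρ ∝ (1+αΔT), so R_B/R_A = (1 − 25/100) × (1 − 0.0053×25.4)
= 0.75 × 0.8654 = 0.649
R_B = 0.649 × 105 = 68.1 Ω

68.1 Ω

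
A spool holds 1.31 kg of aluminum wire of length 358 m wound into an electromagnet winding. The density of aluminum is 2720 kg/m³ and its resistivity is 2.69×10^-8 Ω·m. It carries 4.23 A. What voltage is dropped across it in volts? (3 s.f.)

30.3 V

A = m/(density·L) = 1.31/(2720×358) = 1.3453e-06 m²
R = ρL/A = (2.69×10^-8)(358)/(1.3453e-06) = 7.158 Ω
V = IR = 4.23 × 7.158 = 30.3 V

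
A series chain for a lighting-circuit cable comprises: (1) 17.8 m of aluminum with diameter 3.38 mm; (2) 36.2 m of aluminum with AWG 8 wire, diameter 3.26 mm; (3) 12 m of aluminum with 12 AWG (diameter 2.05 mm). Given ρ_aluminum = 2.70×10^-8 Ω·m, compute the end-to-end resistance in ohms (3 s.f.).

Seg 1: A = π(d/2)² = π(1.6900e-03 m)² = 8.973e-06 m²
R_1 = (2.70×10^-8)(17.8)/(8.973e-06) = 0.05356 Ω
Seg 2: A = π(3.26/2 mm)² = π(1.6300e-03 m)² = 8.347e-06 m²
R_2 = (2.70×10^-8)(36.2)/(8.347e-06) = 0.1171 Ω
Seg 3: A = π(2.05/2 mm)² = π(1.0250e-03 m)² = 3.301e-06 m²
R_3 = (2.70×10^-8)(12)/(3.301e-06) = 0.09816 Ω
R_total = R_1 + R_2 + R_3 = 0.269 Ω

0.269 Ω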